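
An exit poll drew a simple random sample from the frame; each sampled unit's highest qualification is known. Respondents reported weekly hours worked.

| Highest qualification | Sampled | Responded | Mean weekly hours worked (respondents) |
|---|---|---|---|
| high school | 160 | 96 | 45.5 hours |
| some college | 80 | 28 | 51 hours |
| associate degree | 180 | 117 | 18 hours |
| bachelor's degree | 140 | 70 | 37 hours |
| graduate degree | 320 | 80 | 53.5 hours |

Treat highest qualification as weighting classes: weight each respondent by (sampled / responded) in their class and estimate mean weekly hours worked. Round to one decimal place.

Class response rates: high school 96/160 = 60%, some college 28/80 = 35%, associate degree 117/180 = 65%, bachelor's degree 70/140 = 50%, graduate degree 80/320 = 25%.
Inverse-response-rate weighting restores each class to its sampled count, so class totals weight by n_sampled:
  high school: 160 × 45.5 = 7280
  some college: 80 × 51 = 4080
  associate degree: 180 × 18 = 3240
  bachelor's degree: 140 × 37 = 5180
  graduate degree: 320 × 53.5 = 17,120
Adjusted estimate = 36,900 / 880 = 41.9318 → 41.9.

41.9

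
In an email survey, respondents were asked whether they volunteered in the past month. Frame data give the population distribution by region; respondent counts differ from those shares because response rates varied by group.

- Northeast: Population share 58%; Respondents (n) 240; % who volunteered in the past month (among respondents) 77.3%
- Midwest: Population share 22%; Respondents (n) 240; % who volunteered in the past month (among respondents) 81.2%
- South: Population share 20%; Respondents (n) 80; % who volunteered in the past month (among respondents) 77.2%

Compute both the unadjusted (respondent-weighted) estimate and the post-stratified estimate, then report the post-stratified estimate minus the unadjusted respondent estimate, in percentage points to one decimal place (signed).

Without adjustment, the pooled respondent share is:
  (240/560)×77.3 + (240/560)×81.2 + (80/560)×77.2 = 78.9571%
Post-stratifying to population shares instead:
  0.58×77.3 + 0.22×81.2 + 0.2×77.2 = 78.138%
Difference = 78.138 − 78.9571 = -0.8191 pp.

-0.8 percentage points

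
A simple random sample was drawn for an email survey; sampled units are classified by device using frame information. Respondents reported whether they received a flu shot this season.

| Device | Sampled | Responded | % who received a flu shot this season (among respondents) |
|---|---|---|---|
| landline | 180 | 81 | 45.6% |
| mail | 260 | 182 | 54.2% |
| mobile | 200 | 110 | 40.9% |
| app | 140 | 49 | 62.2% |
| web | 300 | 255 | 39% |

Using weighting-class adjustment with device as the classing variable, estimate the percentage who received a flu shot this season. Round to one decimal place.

Response rates by class: landline 81/180 = 45%, mail 182/260 = 70%, mobile 110/200 = 55%, app 49/140 = 35%, web 255/300 = 85%.
Inverse-response-rate weighting restores each class to its sampled count, so class totals weight by n_sampled:
  landline: 180 × 45.6 = 8208
  mail: 260 × 54.2 = 14,092
  mobile: 200 × 40.9 = 8180
  app: 140 × 62.2 = 8708
  web: 300 × 39 = 11,700
Adjusted estimate = 50,888 / 1,080 = 47.1185 → 47.1%.

47.1%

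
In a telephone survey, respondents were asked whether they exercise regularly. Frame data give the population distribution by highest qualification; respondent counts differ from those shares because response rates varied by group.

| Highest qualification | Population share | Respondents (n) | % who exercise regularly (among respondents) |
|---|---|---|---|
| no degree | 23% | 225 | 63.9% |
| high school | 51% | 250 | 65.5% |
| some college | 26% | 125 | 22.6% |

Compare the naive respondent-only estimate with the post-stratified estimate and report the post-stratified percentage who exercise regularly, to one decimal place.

54.0%

Unadjusted (pooled respondent) estimate weights by respondent counts:
  (225/600)×63.9 + (250/600)×65.5 + (125/600)×22.6 = 55.9625%
Post-stratified estimate weights by population shares:
  0.23×63.9 + 0.51×65.5 + 0.26×22.6 = 53.978%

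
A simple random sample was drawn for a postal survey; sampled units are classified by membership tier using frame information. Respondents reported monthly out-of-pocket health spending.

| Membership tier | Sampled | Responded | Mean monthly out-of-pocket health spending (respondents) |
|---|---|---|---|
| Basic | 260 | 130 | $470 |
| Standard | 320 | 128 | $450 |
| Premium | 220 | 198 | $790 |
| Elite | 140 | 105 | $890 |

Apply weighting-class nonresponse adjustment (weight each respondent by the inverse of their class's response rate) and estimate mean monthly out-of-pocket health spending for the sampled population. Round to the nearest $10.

$600

Response rates by class: Basic 130/260 = 50%, Standard 128/320 = 40%, Premium 198/220 = 90%, Elite 105/140 = 75%.
With weight = n_sampled/n_responded per class, the weighted class total is n_sampled:
  Basic: 260 × 470 = 122,200
  Standard: 320 × 450 = 144,000
  Premium: 220 × 790 = 173,800
  Elite: 140 × 890 = 124,600
Adjusted estimate = 564,600 / 940 = 600.638 → $600.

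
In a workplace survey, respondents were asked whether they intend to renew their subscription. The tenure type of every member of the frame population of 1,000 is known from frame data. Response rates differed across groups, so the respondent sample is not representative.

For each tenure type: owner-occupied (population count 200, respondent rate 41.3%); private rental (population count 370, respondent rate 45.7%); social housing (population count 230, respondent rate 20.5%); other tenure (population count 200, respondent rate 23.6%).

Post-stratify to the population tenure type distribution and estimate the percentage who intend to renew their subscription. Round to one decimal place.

Weight each group's respondent value by its population share:
  owner-occupied: (200/1,000) × 41.3 = 8.26
  private rental: (370/1,000) × 45.7 = 16.909
  social housing: (230/1,000) × 20.5 = 4.715
  other tenure: (200/1,000) × 23.6 = 4.72
Post-stratified estimate = 34.604 → 34.6%.

34.6%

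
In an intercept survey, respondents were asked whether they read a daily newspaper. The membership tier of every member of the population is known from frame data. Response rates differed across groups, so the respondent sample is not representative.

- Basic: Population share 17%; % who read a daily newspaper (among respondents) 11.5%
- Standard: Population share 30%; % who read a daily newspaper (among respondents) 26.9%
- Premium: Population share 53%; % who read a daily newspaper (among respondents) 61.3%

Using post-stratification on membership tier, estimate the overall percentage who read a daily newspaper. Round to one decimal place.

42.5%

Post-stratification weights by population share, not respondent share:
  Basic: 0.17 × 11.5 = 1.955
  Standard: 0.3 × 26.9 = 8.07
  Premium: 0.53 × 61.3 = 32.489
Post-stratified estimate = 42.514 → 42.5%.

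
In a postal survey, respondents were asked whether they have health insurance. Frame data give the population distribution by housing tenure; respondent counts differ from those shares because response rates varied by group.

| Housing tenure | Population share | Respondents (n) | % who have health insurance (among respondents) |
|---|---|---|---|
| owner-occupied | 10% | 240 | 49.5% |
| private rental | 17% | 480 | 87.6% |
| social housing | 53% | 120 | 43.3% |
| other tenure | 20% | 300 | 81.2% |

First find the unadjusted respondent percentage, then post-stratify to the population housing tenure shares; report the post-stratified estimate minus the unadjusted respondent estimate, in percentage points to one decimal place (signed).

Without adjustment, the pooled respondent share is:
  (240/1140)×49.5 + (480/1140)×87.6 + (120/1140)×43.3 + (300/1140)×81.2 = 73.2316%
Post-stratifying to population shares instead:
  0.1×49.5 + 0.17×87.6 + 0.53×43.3 + 0.2×81.2 = 59.031%
Difference = 59.031 − 73.2316 = -14.2006 pp.

-14.2 percentage points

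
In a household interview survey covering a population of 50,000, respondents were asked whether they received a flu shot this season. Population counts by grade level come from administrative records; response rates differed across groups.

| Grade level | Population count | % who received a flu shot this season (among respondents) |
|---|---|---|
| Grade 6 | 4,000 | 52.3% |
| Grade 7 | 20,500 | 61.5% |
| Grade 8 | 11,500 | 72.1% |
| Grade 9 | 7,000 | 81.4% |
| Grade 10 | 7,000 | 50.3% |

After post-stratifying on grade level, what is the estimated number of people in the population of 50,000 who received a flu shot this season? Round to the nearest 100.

Estimated count per cell = population count × respondent percentage:
  Grade 6: 4,000 × 52.3% = 2092
  Grade 7: 20,500 × 61.5% = 12607.5
  Grade 8: 11,500 × 72.1% = 8291.5
  Grade 9: 7,000 × 81.4% = 5698
  Grade 10: 7,000 × 50.3% = 3521
Estimated total = 32,210 → 32,200.

32,200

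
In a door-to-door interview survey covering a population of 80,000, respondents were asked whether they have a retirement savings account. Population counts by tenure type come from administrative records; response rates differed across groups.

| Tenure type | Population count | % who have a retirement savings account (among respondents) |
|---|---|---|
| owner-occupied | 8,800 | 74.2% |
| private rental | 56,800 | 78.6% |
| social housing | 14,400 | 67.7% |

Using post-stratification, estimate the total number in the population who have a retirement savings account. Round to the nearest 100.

60,900

Apply each group's respondent rate to its population count:
  owner-occupied: 8,800 × 74.2% = 6529.6
  private rental: 56,800 × 78.6% = 44644.8
  social housing: 14,400 × 67.7% = 9748.8
Estimated total = 60923.2 → 60,900.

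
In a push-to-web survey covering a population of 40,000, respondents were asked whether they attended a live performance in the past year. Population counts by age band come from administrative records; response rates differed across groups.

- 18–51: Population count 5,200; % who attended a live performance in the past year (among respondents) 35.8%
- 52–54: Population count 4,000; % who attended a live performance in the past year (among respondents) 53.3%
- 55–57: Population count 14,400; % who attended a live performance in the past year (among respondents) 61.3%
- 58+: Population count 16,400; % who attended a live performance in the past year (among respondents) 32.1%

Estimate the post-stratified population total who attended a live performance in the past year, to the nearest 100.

18,100

Each cell contributes its population count × the respondent rate:
  18–51: 5,200 × 35.8% = 1861.6
  52–54: 4,000 × 53.3% = 2132
  55–57: 14,400 × 61.3% = 8827.2
  58+: 16,400 × 32.1% = 5264.4
Estimated total = 18085.2 → 18,100.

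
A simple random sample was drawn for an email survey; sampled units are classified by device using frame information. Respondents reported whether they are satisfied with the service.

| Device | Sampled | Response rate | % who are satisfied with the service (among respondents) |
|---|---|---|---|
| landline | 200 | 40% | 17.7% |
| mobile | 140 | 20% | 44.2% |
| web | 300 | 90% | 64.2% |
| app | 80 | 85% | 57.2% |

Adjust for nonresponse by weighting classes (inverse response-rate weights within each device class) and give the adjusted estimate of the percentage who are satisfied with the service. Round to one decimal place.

With weight = n_sampled/n_responded per class, the weighted class total is n_sampled:
  landline: 200 × 17.7 = 3540
  mobile: 140 × 44.2 = 6188
  web: 300 × 64.2 = 19,260
  app: 80 × 57.2 = 4576
Adjusted estimate = 33,564 / 720 = 46.6167 → 46.6%.

46.6%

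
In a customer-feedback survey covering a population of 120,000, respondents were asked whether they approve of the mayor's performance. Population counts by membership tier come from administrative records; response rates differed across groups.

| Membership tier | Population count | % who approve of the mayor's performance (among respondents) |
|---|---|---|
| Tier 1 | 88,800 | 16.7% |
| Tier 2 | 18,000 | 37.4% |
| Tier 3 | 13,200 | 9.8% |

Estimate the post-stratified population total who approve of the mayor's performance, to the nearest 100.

22,900

Each cell contributes its population count × the respondent rate:
  Tier 1: 88,800 × 16.7% = 14829.6
  Tier 2: 18,000 × 37.4% = 6732
  Tier 3: 13,200 × 9.8% = 1293.6
Estimated total = 22855.2 → 22,900.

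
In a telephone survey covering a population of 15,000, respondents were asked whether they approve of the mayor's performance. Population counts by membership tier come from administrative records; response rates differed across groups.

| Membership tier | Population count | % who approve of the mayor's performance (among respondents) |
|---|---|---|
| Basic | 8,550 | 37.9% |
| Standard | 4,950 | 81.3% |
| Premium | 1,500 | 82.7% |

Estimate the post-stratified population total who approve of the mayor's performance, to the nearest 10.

Each cell contributes its population count × the respondent rate:
  Basic: 8,550 × 37.9% = 3240.45
  Standard: 4,950 × 81.3% = 4024.35
  Premium: 1,500 × 82.7% = 1240.5
Estimated total = 8505.3 → 8,510.

8,510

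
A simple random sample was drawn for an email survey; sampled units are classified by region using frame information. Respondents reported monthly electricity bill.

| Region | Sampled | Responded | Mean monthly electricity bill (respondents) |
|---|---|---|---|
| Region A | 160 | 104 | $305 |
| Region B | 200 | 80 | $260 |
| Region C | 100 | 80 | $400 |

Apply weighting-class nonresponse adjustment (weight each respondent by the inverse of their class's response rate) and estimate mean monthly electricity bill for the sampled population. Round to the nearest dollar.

Class response rates: Region A 104/160 = 65%, Region B 80/200 = 40%, Region C 80/100 = 80%.
Weighting each respondent by the inverse class response rate inflates each class back to its sampled size, so the class weight is n_sampled:
  Region A: 160 × 305 = 48,800
  Region B: 200 × 260 = 52,000
  Region C: 100 × 400 = 40,000
Adjusted estimate = 140,800 / 460 = 306.087 → $306.

$306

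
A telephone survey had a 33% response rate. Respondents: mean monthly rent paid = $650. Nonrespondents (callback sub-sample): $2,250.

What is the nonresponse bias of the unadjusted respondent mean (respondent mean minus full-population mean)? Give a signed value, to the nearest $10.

Nonresponse fraction = 1 − 0.33 = 0.67.
Bias = (nonresponse fraction) × (respondent mean − nonrespondent mean)
     = 0.67 × (650 − 2250) = 0.67 × -1600 = -1072.

-$1,070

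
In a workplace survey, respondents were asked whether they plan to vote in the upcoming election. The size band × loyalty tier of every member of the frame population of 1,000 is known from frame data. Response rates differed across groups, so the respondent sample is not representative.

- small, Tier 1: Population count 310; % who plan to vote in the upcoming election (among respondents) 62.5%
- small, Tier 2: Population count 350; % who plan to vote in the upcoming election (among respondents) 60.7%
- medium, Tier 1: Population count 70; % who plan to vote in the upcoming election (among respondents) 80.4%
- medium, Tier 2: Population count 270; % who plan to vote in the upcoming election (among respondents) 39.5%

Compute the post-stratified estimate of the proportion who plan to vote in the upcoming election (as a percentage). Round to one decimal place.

Weight each group's respondent value by its population share:
  small, Tier 1: (310/1,000) × 62.5 = 19.375
  small, Tier 2: (350/1,000) × 60.7 = 21.245
  medium, Tier 1: (70/1,000) × 80.4 = 5.628
  medium, Tier 2: (270/1,000) × 39.5 = 10.665
Post-stratified estimate = 56.913 → 56.9%.

56.9%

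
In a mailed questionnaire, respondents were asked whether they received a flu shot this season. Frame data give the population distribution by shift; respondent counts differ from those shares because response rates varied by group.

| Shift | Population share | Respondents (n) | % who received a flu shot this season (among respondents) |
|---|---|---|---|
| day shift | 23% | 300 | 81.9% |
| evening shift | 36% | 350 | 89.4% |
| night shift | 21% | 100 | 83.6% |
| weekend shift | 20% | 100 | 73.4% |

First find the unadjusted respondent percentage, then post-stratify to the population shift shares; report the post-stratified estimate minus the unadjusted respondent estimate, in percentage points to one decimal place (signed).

Without adjustment, the pooled respondent share is:
  (300/850)×81.9 + (350/850)×89.4 + (100/850)×83.6 + (100/850)×73.4 = 84.1882%
Reweighting by population shift shares:
  0.23×81.9 + 0.36×89.4 + 0.21×83.6 + 0.2×73.4 = 83.257%
Difference = 83.257 − 84.1882 = -0.9312 pp.

-0.9 percentage points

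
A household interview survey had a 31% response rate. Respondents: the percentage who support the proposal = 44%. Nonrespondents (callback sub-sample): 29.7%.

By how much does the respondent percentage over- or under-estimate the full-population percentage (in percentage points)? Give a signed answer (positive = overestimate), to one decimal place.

Nonresponse fraction = 1 − 0.31 = 0.69.
Bias = (nonresponse fraction) × (respondent percentage − nonrespondent percentage)
     = 0.69 × (44 − 29.7) = 0.69 × 14.3 = 9.867.

+9.9 percentage points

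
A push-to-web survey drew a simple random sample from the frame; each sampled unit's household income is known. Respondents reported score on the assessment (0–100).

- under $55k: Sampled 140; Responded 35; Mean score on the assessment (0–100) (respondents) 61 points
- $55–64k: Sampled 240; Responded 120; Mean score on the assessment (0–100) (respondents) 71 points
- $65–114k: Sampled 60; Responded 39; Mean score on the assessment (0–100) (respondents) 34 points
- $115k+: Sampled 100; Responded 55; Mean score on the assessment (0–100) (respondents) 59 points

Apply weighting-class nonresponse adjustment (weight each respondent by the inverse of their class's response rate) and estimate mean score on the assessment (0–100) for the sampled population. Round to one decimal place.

62.1

Class response rates: under $55k 35/140 = 25%, $55–64k 120/240 = 50%, $65–114k 39/60 = 65%, $115k+ 55/100 = 55%.
Each respondent's weight = sampled/responded in their class; summing within a class gives n_sampled, so:
  under $55k: 140 × 61 = 8540
  $55–64k: 240 × 71 = 17,040
  $65–114k: 60 × 34 = 2040
  $115k+: 100 × 59 = 5900
Adjusted estimate = 33,520 / 540 = 62.0741 → 62.1.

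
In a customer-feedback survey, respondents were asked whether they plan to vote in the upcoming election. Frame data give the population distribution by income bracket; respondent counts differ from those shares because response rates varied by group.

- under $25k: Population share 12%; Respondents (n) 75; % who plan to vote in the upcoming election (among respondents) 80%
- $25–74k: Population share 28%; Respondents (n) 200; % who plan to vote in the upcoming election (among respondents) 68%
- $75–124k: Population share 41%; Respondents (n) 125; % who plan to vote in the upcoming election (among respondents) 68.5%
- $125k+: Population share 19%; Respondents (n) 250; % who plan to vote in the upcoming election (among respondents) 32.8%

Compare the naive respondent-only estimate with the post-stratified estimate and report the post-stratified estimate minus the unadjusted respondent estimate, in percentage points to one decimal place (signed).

Unadjusted (pooled respondent) estimate weights by respondent counts:
  (75/650)×80 + (200/650)×68 + (125/650)×68.5 + (250/650)×32.8 = 55.9423%
Post-stratified estimate weights by population shares:
  0.12×80 + 0.28×68 + 0.41×68.5 + 0.19×32.8 = 62.957%
Difference = 62.957 − 55.9423 = 7.0147 pp.

+7.0 percentage points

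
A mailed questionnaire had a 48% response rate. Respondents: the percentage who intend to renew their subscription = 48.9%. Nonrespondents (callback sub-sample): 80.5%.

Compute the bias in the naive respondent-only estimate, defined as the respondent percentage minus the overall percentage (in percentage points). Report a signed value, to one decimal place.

-16.4 percentage points

Nonresponse fraction = 1 − 0.48 = 0.52.
Bias = (nonresponse fraction) × (respondent percentage − nonrespondent percentage)
     = 0.52 × (48.9 − 80.5) = 0.52 × -31.6 = -16.432.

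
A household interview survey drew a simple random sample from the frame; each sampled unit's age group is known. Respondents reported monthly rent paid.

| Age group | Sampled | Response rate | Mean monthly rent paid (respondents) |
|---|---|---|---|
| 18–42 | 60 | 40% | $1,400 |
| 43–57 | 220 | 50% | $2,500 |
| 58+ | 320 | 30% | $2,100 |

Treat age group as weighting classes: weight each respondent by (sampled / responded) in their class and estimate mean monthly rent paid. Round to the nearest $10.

Weighting each respondent by the inverse class response rate inflates each class back to its sampled size, so the class weight is n_sampled:
  18–42: 60 × 1400 = 84,000
  43–57: 220 × 2500 = 550,000
  58+: 320 × 2100 = 672,000
Adjusted estimate = 1,306,000 / 600 = 2176.67 → $2,180.

$2,180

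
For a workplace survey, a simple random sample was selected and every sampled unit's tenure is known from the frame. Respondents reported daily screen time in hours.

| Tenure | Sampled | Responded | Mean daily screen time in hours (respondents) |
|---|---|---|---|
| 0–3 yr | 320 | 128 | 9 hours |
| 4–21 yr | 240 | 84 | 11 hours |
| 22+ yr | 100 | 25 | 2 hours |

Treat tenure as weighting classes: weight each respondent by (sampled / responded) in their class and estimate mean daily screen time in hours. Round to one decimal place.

8.7

Response rates by class: 0–3 yr 128/320 = 40%, 4–21 yr 84/240 = 35%, 22+ yr 25/100 = 25%.
Inverse-response-rate weighting restores each class to its sampled count, so class totals weight by n_sampled:
  0–3 yr: 320 × 9 = 2880
  4–21 yr: 240 × 11 = 2640
  22+ yr: 100 × 2 = 200
Adjusted estimate = 5720 / 660 = 8.66667 → 8.7.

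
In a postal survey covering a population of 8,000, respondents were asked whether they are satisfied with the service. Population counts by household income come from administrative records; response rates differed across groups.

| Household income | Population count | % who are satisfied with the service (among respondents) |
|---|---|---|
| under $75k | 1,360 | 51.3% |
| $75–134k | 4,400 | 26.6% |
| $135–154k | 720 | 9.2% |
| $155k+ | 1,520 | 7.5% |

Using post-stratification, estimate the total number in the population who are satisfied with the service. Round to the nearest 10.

2,050

Apply each group's respondent rate to its population count:
  under $75k: 1,360 × 51.3% = 697.68
  $75–134k: 4,400 × 26.6% = 1170.4
  $135–154k: 720 × 9.2% = 66.24
  $155k+: 1,520 × 7.5% = 114
Estimated total = 2048.32 → 2,050.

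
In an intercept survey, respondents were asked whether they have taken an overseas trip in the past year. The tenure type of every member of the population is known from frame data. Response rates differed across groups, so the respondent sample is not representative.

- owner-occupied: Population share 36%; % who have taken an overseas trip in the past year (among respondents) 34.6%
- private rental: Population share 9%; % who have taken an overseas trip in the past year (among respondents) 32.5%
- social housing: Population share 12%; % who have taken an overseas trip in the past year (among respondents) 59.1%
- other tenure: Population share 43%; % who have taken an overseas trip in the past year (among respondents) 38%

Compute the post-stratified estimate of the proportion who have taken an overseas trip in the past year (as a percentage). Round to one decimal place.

Post-stratification weights by population share, not respondent share:
  owner-occupied: 0.36 × 34.6 = 12.456
  private rental: 0.09 × 32.5 = 2.925
  social housing: 0.12 × 59.1 = 7.092
  other tenure: 0.43 × 38 = 16.34
Post-stratified estimate = 38.813 → 38.8%.

38.8%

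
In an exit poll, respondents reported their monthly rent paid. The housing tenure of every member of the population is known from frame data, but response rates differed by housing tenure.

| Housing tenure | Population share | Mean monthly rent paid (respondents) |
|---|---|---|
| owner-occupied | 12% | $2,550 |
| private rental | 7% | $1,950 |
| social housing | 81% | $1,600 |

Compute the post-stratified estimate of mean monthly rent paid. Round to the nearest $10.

Weight each group's respondent value by its population share:
  owner-occupied: 0.12 × 2550 = 306
  private rental: 0.07 × 1950 = 136.5
  social housing: 0.81 × 1600 = 1296
Post-stratified estimate = 1738.5 → $1,740.

$1,740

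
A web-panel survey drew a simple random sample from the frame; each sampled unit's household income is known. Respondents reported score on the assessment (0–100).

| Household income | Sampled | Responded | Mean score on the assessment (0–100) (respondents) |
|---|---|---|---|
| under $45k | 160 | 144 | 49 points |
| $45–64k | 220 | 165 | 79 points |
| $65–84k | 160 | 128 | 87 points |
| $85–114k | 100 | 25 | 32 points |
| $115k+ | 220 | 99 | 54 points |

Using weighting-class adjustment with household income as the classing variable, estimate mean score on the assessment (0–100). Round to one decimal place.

Response rates by class: under $45k 144/160 = 90%, $45–64k 165/220 = 75%, $65–84k 128/160 = 80%, $85–114k 25/100 = 25%, $115k+ 99/220 = 45%.
With weight = n_sampled/n_responded per class, the weighted class total is n_sampled:
  under $45k: 160 × 49 = 7840
  $45–64k: 220 × 79 = 17,380
  $65–84k: 160 × 87 = 13,920
  $85–114k: 100 × 32 = 3200
  $115k+: 220 × 54 = 11,880
Adjusted estimate = 54,220 / 860 = 63.0465 → 63.0.

63.0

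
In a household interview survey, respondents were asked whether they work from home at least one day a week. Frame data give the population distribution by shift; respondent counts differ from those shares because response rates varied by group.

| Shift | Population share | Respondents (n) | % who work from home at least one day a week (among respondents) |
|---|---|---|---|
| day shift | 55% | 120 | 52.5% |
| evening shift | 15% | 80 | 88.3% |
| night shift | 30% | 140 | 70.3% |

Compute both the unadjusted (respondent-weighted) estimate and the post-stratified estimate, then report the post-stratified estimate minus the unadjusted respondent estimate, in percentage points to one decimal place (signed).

Unadjusted (pooled respondent) estimate weights by respondent counts:
  (120/340)×52.5 + (80/340)×88.3 + (140/340)×70.3 = 68.2529%
Post-stratified estimate weights by population shares:
  0.55×52.5 + 0.15×88.3 + 0.3×70.3 = 63.21%
Difference = 63.21 − 68.2529 = -5.0429 pp.

-5.0 percentage points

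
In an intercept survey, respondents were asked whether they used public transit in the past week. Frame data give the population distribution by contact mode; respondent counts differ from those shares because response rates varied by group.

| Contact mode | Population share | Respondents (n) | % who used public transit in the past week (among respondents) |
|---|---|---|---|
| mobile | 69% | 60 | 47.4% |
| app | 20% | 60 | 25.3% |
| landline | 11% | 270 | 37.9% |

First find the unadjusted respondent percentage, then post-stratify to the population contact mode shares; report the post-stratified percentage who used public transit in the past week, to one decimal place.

Unadjusted (pooled respondent) estimate weights by respondent counts:
  (60/390)×47.4 + (60/390)×25.3 + (270/390)×37.9 = 37.4231%
Post-stratifying to population shares instead:
  0.69×47.4 + 0.2×25.3 + 0.11×37.9 = 41.935%

41.9%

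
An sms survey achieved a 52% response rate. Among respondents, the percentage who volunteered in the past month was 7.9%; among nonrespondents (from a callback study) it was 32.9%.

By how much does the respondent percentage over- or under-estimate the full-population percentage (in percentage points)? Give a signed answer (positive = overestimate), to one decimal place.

Nonresponse fraction = 1 − 0.52 = 0.48.
Bias = (nonresponse fraction) × (respondent percentage − nonrespondent percentage)
     = 0.48 × (7.9 − 32.9) = 0.48 × -25 = -12.

-12.0 percentage points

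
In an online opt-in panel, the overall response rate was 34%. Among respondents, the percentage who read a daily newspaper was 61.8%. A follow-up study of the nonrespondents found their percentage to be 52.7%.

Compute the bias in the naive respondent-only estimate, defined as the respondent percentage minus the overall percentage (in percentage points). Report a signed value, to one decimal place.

+6.0 percentage points

Nonresponse fraction = 1 − 0.34 = 0.66.
Bias = (nonresponse fraction) × (respondent percentage − nonrespondent percentage)
     = 0.66 × (61.8 − 52.7) = 0.66 × 9.1 = 6.006.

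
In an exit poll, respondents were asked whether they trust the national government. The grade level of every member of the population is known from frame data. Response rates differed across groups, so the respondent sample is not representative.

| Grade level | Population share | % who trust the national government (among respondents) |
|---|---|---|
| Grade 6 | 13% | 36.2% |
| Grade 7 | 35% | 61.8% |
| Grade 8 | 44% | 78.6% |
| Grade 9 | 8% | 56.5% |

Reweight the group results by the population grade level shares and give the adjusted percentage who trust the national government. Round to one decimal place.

Post-stratification weights by population share, not respondent share:
  Grade 6: 0.13 × 36.2 = 4.706
  Grade 7: 0.35 × 61.8 = 21.63
  Grade 8: 0.44 × 78.6 = 34.584
  Grade 9: 0.08 × 56.5 = 4.52
Post-stratified estimate = 65.44 → 65.4%.

65.4%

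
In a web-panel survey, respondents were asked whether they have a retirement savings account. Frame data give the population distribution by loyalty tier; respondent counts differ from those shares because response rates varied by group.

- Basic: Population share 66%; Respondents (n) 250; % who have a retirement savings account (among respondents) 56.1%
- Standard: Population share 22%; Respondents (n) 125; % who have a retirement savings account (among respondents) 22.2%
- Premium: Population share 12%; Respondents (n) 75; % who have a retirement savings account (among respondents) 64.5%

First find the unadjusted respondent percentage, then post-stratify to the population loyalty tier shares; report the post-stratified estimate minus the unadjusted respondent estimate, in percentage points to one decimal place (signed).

+1.6 percentage points

Without adjustment, the pooled respondent share is:
  (250/450)×56.1 + (125/450)×22.2 + (75/450)×64.5 = 48.0833%
Post-stratifying to population shares instead:
  0.66×56.1 + 0.22×22.2 + 0.12×64.5 = 49.65%
Difference = 49.65 − 48.0833 = 1.5667 pp.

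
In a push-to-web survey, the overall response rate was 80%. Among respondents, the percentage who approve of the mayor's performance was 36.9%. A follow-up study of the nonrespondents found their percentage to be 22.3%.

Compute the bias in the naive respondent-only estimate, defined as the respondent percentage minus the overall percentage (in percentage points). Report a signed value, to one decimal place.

+2.9 percentage points

Nonresponse fraction = 1 − 0.8 = 0.2.
Bias = (nonresponse fraction) × (respondent percentage − nonrespondent percentage)
     = 0.2 × (36.9 − 22.3) = 0.2 × 14.6 = 2.92.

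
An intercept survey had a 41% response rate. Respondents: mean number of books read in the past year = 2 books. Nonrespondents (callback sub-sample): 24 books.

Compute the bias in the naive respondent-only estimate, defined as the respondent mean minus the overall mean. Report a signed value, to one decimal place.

-13.0

Nonresponse fraction = 1 − 0.41 = 0.59.
Bias = (nonresponse fraction) × (respondent mean − nonrespondent mean)
     = 0.59 × (2 − 24) = 0.59 × -22 = -12.98.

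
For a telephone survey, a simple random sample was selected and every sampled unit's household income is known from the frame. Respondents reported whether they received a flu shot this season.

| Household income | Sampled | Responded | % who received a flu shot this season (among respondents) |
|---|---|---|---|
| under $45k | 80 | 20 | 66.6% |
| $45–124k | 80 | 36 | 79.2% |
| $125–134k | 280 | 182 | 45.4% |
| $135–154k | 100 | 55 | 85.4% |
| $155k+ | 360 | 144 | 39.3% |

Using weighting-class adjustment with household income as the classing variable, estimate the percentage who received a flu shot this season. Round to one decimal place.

52.3%

Response rates by class: under $45k 20/80 = 25%, $45–124k 36/80 = 45%, $125–134k 182/280 = 65%, $135–154k 55/100 = 55%, $155k+ 144/360 = 40%.
Inverse-response-rate weighting restores each class to its sampled count, so class totals weight by n_sampled:
  under $45k: 80 × 66.6 = 5328
  $45–124k: 80 × 79.2 = 6336
  $125–134k: 280 × 45.4 = 12,712
  $135–154k: 100 × 85.4 = 8540
  $155k+: 360 × 39.3 = 14148
Adjusted estimate = 47,064 / 900 = 52.2933 → 52.3%.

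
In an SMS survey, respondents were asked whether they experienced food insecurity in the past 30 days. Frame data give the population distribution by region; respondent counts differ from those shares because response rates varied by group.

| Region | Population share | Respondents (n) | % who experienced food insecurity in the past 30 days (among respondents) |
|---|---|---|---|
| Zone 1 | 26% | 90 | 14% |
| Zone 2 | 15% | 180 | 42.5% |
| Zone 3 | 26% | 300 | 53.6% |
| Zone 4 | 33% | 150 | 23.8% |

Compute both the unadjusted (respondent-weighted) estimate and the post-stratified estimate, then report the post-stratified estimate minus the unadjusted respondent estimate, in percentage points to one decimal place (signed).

-7.9 percentage points

Without adjustment, the pooled respondent share is:
  (90/720)×14 + (180/720)×42.5 + (300/720)×53.6 + (150/720)×23.8 = 39.6667%
Reweighting by population region shares:
  0.26×14 + 0.15×42.5 + 0.26×53.6 + 0.33×23.8 = 31.805%
Difference = 31.805 − 39.6667 = -7.8617 pp.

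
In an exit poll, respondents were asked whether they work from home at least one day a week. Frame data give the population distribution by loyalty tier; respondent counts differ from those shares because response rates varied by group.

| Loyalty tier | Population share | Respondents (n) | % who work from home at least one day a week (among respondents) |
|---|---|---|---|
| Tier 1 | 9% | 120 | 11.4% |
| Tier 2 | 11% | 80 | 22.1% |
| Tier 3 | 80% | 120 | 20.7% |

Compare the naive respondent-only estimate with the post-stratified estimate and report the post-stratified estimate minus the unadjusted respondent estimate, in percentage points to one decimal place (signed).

+2.5 percentage points

Naive respondent-only estimate (weights = respondent counts):
  (120/320)×11.4 + (80/320)×22.1 + (120/320)×20.7 = 17.5625%
Post-stratified estimate weights by population shares:
  0.09×11.4 + 0.11×22.1 + 0.8×20.7 = 20.017%
Difference = 20.017 − 17.5625 = 2.4545 pp.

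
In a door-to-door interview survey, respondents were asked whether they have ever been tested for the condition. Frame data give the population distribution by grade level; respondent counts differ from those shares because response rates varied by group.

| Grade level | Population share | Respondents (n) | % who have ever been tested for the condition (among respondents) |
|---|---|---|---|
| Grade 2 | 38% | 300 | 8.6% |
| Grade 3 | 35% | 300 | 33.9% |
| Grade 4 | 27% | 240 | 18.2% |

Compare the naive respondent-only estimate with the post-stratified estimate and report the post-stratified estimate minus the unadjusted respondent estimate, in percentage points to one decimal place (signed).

Without adjustment, the pooled respondent share is:
  (300/840)×8.6 + (300/840)×33.9 + (240/840)×18.2 = 20.3786%
Reweighting by population grade level shares:
  0.38×8.6 + 0.35×33.9 + 0.27×18.2 = 20.047%
Difference = 20.047 − 20.3786 = -0.3316 pp.

-0.3 percentage points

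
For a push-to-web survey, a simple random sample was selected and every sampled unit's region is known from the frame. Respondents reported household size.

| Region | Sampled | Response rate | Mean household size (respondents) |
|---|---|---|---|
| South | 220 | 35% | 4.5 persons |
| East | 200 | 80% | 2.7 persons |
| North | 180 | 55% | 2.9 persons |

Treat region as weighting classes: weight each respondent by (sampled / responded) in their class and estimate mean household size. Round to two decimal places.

3.42

Each respondent's weight = sampled/responded in their class; summing within a class gives n_sampled, so:
  South: 220 × 4.5 = 990
  East: 200 × 2.7 = 540
  North: 180 × 2.9 = 522
Adjusted estimate = 2052 / 600 = 3.42 → 3.42.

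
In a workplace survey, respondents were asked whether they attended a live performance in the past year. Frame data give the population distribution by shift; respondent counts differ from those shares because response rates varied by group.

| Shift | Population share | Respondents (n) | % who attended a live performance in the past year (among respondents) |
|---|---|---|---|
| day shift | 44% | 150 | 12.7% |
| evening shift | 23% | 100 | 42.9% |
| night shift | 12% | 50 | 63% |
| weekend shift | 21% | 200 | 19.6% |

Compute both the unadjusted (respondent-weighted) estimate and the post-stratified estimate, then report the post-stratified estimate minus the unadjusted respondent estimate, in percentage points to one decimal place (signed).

+0.6 percentage points

Unadjusted (pooled respondent) estimate weights by respondent counts:
  (150/500)×12.7 + (100/500)×42.9 + (50/500)×63 + (200/500)×19.6 = 26.53%
Post-stratifying to population shares instead:
  0.44×12.7 + 0.23×42.9 + 0.12×63 + 0.21×19.6 = 27.131%
Difference = 27.131 − 26.53 = 0.601 pp.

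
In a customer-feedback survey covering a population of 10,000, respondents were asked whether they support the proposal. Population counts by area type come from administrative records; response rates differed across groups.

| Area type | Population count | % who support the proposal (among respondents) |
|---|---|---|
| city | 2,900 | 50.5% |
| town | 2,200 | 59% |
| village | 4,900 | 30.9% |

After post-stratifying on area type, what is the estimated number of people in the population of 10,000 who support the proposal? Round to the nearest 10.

4,280

Each cell contributes its population count × the respondent rate:
  city: 2,900 × 50.5% = 1464.5
  town: 2,200 × 59% = 1298
  village: 4,900 × 30.9% = 1514.1
Estimated total = 4276.6 → 4,280.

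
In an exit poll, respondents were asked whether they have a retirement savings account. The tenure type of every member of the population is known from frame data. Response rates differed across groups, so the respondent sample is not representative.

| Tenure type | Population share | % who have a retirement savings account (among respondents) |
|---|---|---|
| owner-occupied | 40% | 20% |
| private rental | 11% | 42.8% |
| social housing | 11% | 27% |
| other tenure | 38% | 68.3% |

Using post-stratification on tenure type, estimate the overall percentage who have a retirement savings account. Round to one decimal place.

41.6%

Reweight to the known tenure type distribution:
  owner-occupied: 0.4 × 20 = 8
  private rental: 0.11 × 42.8 = 4.708
  social housing: 0.11 × 27 = 2.97
  other tenure: 0.38 × 68.3 = 25.954
Post-stratified estimate = 41.632 → 41.6%.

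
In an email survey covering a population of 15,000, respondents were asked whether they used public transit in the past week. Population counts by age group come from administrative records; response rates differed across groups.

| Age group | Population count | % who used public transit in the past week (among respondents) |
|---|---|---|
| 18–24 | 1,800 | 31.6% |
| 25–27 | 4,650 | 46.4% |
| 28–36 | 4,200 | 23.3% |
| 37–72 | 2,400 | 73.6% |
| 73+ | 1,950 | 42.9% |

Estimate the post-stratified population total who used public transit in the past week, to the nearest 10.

Each cell contributes its population count × the respondent rate:
  18–24: 1,800 × 31.6% = 568.8
  25–27: 4,650 × 46.4% = 2157.6
  28–36: 4,200 × 23.3% = 978.6
  37–72: 2,400 × 73.6% = 1766.4
  73+: 1,950 × 42.9% = 836.55
Estimated total = 6307.95 → 6,310.

6,310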